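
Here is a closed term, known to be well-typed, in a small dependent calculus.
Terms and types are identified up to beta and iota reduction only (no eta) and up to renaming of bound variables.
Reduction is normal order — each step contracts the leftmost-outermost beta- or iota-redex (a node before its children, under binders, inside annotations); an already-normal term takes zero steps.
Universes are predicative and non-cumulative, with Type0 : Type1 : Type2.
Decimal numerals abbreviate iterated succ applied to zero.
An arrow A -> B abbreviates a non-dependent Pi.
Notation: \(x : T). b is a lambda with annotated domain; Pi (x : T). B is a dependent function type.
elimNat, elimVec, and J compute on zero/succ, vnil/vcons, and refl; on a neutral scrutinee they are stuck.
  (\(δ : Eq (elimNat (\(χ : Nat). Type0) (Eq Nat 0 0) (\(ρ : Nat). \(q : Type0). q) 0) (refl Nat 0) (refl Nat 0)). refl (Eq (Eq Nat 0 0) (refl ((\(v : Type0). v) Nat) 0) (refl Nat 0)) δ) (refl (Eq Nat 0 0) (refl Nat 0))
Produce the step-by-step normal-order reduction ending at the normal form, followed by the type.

reduction (normal order):
  (\(δ : Eq (elimNat (\(χ : Nat). Type0) (Eq Nat 0 0) (\(ρ : Nat). \(q : Type0). q) 0) (refl Nat 0) (refl Nat 0)). refl (Eq (Eq Nat 0 0) (refl ((\(v : Type0). v) Nat) 0) (refl Nat 0)) δ) (refl (Eq Nat 0 0) (refl Nat 0))
  ~> refl (Eq (Eq Nat 0 0) (refl ((\(δ : Type0). δ) Nat) 0) (refl Nat 0)) (refl (Eq Nat 0 0) (refl Nat 0))
  ~> refl (Eq (Eq Nat 0 0) (refl Nat 0) (refl Nat 0)) (refl (Eq Nat 0 0) (refl Nat 0))
the term's type:
  Eq (Eq (Eq Nat 0 0) (refl Nat 0) (refl Nat 0)) (refl (Eq Nat 0 0) (refl Nat 0)) (refl (Eq Nat 0 0) (refl Nat 0))


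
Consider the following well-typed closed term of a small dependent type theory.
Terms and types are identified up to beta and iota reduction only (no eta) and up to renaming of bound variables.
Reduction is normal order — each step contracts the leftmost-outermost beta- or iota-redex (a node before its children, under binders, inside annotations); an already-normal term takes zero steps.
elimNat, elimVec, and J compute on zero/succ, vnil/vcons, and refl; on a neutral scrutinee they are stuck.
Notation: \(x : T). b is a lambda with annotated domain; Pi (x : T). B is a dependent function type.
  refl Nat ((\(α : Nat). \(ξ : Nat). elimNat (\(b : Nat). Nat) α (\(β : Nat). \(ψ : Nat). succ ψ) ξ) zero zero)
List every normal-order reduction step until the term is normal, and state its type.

reduction (normal order):
  refl Nat ((\(α : Nat). \(ξ : Nat). elimNat (\(b : Nat). Nat) α (\(β : Nat). \(ψ : Nat). succ ψ) ξ) zero zero)
  ~> refl Nat ((\(α : Nat). elimNat (\(ξ : Nat). Nat) zero (\(b : Nat). \(β : Nat). succ β) α) zero)
  ~> refl Nat (elimNat (\(α : Nat). Nat) zero (\(ξ : Nat). \(b : Nat). succ b) zero)
  ~> refl Nat zero
the term's type:
  Eq Nat zero zero


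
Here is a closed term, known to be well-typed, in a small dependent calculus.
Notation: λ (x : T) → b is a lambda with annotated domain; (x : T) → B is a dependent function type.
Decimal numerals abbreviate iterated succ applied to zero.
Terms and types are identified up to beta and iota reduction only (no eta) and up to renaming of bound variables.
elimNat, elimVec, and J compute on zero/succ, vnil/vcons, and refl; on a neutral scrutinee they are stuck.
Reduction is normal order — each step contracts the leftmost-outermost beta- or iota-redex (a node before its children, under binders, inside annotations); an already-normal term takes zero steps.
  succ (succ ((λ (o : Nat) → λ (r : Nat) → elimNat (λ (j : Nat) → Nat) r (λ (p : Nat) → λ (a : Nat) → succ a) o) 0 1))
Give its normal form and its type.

resulting normal form:
  3
the term's type:
  Nat
observation: the leftmost-outermost redex is a beta-redex, and normalization takes 3 steps.


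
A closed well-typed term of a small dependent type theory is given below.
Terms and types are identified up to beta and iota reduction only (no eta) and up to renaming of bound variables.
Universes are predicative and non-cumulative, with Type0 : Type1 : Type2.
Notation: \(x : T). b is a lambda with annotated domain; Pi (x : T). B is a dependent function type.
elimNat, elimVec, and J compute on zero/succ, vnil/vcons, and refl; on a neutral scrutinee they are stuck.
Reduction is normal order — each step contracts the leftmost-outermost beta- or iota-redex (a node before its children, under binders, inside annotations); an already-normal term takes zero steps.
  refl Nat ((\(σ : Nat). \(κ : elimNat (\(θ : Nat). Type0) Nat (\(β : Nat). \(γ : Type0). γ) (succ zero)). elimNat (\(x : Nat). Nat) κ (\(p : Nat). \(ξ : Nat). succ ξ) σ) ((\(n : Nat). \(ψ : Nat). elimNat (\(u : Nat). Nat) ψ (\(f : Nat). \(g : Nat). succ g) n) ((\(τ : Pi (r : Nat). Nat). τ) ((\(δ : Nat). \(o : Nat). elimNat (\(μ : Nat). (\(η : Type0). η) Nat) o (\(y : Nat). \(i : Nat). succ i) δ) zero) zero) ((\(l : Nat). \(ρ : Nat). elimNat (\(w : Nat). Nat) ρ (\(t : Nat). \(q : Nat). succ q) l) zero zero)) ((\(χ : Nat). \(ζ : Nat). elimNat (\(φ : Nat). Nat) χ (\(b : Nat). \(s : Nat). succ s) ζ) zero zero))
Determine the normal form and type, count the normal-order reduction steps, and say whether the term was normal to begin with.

normal form:
  refl Nat zero
the term's type:
  Eq Nat zero zero
steps to reach normal form (normal order): 16
already normal: no
first contracted redex: a beta-redex


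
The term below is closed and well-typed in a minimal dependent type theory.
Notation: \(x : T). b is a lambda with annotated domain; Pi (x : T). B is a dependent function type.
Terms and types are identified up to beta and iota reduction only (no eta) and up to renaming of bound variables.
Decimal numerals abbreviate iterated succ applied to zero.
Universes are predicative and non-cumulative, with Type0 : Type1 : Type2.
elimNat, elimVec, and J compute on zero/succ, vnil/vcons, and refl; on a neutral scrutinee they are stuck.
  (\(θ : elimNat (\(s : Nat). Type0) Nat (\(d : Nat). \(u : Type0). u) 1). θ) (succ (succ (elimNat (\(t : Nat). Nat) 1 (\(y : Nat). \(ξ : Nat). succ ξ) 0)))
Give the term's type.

the term's type:
  Nat


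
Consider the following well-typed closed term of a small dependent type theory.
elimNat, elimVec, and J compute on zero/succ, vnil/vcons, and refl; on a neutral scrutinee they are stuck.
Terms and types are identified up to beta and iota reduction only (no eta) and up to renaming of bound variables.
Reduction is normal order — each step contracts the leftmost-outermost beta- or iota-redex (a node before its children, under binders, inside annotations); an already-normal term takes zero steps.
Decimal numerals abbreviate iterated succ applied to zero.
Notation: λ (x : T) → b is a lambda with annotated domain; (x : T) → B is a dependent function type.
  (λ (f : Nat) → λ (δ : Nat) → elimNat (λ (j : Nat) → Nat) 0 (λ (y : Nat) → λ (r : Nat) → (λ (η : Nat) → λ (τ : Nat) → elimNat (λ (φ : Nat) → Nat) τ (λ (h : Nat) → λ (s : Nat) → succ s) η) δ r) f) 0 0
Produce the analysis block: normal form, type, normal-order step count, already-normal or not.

resulting normal form:
  0
the term's type:
  Nat
normal-order step count: 3
term was already normal: no
first contracted redex: a beta-redex


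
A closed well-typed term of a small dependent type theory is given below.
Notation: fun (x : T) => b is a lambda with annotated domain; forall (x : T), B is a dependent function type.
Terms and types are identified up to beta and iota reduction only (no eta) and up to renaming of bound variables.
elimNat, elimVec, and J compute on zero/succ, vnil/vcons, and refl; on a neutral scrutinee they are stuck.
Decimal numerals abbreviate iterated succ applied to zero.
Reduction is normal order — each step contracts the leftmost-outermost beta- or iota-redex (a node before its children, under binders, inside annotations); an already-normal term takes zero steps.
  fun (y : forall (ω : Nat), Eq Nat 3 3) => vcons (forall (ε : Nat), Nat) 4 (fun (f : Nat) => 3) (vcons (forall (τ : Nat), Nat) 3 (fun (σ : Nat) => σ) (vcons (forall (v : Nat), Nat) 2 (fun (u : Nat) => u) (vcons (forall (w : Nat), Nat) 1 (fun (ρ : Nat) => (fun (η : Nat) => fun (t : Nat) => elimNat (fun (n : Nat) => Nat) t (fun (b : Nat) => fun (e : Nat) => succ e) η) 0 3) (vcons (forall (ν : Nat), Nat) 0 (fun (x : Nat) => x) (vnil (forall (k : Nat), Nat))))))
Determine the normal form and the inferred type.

resulting normal form:
  fun (y : forall (ω : Nat), Eq Nat 3 3) => vcons (forall (ε : Nat), Nat) 4 (fun (f : Nat) => 3) (vcons (forall (τ : Nat), Nat) 3 (fun (σ : Nat) => σ) (vcons (forall (v : Nat), Nat) 2 (fun (u : Nat) => u) (vcons (forall (w : Nat), Nat) 1 (fun (ρ : Nat) => 3) (vcons (forall (η : Nat), Nat) 0 (fun (t : Nat) => t) (vnil (forall (n : Nat), Nat))))))
type:
  forall (y : forall (ω : Nat), Eq Nat 3 3), Vec (forall (ε : Nat), Nat) 5
observation: 3 normal-order steps normalize the term, beginning with a beta-redex.


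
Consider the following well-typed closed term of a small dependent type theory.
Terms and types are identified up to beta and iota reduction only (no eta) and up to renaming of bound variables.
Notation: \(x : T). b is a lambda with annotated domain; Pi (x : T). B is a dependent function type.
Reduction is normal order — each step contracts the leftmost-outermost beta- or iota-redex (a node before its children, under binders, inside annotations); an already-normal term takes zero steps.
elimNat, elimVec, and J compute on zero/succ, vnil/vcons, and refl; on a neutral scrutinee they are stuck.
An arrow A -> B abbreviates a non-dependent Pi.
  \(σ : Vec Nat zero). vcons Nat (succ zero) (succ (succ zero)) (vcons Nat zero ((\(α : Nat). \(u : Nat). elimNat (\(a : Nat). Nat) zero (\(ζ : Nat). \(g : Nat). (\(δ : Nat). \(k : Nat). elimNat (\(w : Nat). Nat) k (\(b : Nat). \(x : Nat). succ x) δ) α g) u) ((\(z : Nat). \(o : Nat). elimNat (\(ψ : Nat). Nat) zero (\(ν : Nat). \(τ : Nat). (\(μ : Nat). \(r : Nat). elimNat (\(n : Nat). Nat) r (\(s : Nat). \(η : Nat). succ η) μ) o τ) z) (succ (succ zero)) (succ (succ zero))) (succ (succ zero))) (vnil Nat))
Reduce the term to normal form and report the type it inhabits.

normal form:
  \(σ : Vec Nat zero). vcons Nat (succ zero) (succ (succ zero)) (vcons Nat zero (succ (succ (succ (succ (succ (succ (succ (succ zero)))))))) (vnil Nat))
type:
  Vec Nat zero -> Vec Nat (succ (succ zero))


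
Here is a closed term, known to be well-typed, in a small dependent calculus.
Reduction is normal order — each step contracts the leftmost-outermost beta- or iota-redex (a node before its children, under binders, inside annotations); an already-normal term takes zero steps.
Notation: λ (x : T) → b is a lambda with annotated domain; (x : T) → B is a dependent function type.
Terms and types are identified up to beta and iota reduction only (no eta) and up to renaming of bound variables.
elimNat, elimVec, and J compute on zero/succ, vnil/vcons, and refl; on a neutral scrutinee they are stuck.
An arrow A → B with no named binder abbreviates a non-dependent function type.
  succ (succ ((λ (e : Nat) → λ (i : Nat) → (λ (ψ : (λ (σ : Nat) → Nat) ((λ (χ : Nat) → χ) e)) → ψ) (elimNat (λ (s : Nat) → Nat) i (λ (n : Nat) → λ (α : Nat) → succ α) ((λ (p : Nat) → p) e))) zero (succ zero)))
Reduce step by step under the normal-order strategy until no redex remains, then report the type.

reduction (normal order):
  succ (succ ((λ (e : Nat) → λ (i : Nat) → (λ (ψ : (λ (σ : Nat) → Nat) ((λ (χ : Nat) → χ) e)) → ψ) (elimNat (λ (s : Nat) → Nat) i (λ (n : Nat) → λ (α : Nat) → succ α) ((λ (p : Nat) → p) e))) zero (succ zero)))
  ~> succ (succ ((λ (e : Nat) → (λ (i : (λ (ψ : Nat) → Nat) ((λ (σ : Nat) → σ) zero)) → i) (elimNat (λ (χ : Nat) → Nat) e (λ (s : Nat) → λ (n : Nat) → succ n) ((λ (α : Nat) → α) zero))) (succ zero)))
  ~> succ (succ ((λ (e : (λ (i : Nat) → Nat) ((λ (ψ : Nat) → ψ) zero)) → e) (elimNat (λ (σ : Nat) → Nat) (succ zero) (λ (χ : Nat) → λ (s : Nat) → succ s) ((λ (n : Nat) → n) zero))))
  ~> succ (succ (elimNat (λ (e : Nat) → Nat) (succ zero) (λ (i : Nat) → λ (ψ : Nat) → succ ψ) ((λ (σ : Nat) → σ) zero)))
  ~> succ (succ (elimNat (λ (e : Nat) → Nat) (succ zero) (λ (i : Nat) → λ (ψ : Nat) → succ ψ) zero))
  ~> succ (succ (succ zero))
inferred type:
  Nat


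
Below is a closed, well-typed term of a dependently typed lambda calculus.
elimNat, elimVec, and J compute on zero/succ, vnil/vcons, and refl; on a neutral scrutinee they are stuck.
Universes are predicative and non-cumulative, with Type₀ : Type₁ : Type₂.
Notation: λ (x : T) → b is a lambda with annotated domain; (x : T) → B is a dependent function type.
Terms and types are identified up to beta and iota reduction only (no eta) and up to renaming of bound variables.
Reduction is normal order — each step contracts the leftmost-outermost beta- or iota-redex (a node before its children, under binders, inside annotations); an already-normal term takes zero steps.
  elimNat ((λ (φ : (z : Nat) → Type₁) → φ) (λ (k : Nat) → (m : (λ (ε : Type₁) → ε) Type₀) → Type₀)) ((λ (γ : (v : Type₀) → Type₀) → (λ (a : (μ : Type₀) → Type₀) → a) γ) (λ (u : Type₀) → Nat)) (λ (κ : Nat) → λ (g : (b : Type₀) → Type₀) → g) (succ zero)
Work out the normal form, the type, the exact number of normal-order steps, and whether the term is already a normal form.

reduced normal form:
  λ (φ : Type₀) → Nat
inferred type:
  (φ : Type₀) → Type₀
steps to reach normal form (normal order): 6
started in normal form: no
first redex: an elimNat iota-redex


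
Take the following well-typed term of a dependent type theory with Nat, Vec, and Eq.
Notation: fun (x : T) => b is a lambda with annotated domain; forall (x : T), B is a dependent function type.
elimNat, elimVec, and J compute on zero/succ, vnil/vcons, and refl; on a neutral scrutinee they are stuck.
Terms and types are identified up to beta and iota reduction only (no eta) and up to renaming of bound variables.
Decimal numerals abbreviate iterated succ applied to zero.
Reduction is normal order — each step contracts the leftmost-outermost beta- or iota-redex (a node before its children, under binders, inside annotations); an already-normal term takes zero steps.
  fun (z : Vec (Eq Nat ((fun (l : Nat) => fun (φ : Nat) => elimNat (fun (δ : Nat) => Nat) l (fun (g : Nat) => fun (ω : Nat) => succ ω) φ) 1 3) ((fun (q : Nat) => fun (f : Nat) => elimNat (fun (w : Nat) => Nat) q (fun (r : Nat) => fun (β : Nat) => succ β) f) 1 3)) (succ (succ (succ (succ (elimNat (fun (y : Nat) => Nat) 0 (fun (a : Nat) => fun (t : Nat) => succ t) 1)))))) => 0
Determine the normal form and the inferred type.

resulting normal form:
  fun (z : Vec (Eq Nat 4 4) 5) => 0
type:
  forall (z : Vec (Eq Nat 4 4) 5), Nat
observation: normalization takes exactly 28 steps under the normal-order strategy.


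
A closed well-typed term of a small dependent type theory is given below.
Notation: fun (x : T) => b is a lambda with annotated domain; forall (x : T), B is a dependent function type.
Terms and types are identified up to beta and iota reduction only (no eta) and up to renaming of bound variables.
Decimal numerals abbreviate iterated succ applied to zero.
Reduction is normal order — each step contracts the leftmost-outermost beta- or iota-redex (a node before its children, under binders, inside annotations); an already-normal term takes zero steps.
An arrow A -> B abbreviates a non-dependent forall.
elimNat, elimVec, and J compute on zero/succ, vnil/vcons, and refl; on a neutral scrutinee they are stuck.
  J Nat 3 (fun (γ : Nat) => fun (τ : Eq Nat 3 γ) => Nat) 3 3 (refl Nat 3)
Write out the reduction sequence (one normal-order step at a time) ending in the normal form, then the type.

normal-order reduction sequence:
  J Nat 3 (fun (γ : Nat) => fun (τ : Eq Nat 3 γ) => Nat) 3 3 (refl Nat 3)
  ~> 3
the term's type:
  Nat


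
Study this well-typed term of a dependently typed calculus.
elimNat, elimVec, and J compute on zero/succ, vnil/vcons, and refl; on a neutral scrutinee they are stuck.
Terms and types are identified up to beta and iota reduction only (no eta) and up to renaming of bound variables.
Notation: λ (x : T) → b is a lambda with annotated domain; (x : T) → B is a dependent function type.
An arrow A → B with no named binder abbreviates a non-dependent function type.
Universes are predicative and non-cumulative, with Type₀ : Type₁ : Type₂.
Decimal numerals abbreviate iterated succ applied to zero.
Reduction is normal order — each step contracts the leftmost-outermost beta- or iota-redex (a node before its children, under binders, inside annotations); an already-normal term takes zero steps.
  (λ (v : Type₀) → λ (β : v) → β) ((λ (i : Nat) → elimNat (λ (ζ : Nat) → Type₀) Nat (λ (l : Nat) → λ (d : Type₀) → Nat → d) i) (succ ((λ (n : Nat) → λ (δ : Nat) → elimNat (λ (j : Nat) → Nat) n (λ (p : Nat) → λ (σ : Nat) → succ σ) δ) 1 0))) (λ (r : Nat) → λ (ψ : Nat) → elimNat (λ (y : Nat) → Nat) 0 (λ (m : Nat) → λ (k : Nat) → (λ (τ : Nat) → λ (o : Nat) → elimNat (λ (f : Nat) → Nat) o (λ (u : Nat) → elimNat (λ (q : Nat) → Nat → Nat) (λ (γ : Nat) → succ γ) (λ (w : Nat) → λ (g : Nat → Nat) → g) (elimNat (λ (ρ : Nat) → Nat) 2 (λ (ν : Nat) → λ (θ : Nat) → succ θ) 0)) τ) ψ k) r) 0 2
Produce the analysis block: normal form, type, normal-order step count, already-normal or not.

normal form:
  0
inferred type:
  Nat
reduction steps (normal order): 5
already normal: no
first redex: a beta-redex


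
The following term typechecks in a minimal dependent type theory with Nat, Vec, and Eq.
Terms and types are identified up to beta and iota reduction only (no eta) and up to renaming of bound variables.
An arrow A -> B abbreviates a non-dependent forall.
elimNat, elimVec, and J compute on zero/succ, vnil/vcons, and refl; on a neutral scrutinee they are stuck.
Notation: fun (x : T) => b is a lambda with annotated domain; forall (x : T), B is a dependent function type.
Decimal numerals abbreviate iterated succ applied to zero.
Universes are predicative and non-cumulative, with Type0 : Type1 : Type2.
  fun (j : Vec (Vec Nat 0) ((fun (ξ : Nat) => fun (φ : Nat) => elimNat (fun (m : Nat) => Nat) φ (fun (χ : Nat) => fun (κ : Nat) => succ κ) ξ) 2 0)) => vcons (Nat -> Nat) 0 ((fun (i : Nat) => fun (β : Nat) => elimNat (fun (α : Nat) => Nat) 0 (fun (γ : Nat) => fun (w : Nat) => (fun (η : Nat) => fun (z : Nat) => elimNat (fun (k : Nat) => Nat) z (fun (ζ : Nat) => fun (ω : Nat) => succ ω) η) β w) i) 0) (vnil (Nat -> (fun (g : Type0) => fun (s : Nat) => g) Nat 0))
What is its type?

the term's type:
  Vec (Vec Nat 0) 2 -> Vec (Nat -> Nat) 1


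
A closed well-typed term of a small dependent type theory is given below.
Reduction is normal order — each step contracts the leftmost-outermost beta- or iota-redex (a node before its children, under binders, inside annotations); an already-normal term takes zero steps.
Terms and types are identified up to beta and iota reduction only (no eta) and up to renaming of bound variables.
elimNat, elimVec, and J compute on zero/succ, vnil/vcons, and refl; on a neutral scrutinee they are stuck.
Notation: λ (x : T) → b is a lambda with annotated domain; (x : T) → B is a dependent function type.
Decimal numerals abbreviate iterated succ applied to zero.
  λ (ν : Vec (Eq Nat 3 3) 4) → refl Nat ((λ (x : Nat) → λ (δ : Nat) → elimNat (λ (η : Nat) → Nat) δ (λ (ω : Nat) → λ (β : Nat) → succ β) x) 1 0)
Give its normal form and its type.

normal form:
  λ (ν : Vec (Eq Nat 3 3) 4) → refl Nat 1
inferred type:
  (ν : Vec (Eq Nat 3 3) 4) → Eq Nat 1 1


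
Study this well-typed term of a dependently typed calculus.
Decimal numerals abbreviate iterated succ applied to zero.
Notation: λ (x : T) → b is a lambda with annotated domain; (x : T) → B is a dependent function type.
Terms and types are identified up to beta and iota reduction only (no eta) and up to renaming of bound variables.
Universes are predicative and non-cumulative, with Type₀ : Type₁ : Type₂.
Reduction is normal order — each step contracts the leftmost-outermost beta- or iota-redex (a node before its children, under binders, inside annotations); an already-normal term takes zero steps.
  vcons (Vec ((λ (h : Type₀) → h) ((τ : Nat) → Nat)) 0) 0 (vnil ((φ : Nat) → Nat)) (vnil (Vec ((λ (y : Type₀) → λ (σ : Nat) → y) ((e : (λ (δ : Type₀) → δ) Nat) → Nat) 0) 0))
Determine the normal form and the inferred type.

resulting normal form:
  vcons (Vec ((h : Nat) → Nat) 0) 0 (vnil ((τ : Nat) → Nat)) (vnil (Vec ((φ : Nat) → Nat) 0))
type:
  Vec (Vec ((h : Nat) → Nat) 0) 1
observation: reduction starts at a beta-redex, and 4 normal-order steps reach the normal form.


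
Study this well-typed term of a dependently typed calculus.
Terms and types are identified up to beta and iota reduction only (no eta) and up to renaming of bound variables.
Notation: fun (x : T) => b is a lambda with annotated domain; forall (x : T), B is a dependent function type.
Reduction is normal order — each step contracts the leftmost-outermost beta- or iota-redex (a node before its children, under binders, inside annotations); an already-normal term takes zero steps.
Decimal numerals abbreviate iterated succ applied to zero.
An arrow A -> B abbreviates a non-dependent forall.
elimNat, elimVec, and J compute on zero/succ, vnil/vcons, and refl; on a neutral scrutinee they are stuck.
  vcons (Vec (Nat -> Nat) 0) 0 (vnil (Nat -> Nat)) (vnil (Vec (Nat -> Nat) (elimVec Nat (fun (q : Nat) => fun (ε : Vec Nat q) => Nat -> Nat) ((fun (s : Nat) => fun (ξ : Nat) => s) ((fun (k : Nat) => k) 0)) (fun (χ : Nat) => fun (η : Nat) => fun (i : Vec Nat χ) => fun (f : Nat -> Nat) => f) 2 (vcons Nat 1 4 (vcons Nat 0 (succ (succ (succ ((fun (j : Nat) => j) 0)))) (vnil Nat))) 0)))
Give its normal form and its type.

reduced normal form:
  vcons (Vec (Nat -> Nat) 0) 0 (vnil (Nat -> Nat)) (vnil (Vec (Nat -> Nat) 0))
type:
  Vec (Vec (Nat -> Nat) 0) 1
observation: 14 normal-order steps separate the term from its normal form.


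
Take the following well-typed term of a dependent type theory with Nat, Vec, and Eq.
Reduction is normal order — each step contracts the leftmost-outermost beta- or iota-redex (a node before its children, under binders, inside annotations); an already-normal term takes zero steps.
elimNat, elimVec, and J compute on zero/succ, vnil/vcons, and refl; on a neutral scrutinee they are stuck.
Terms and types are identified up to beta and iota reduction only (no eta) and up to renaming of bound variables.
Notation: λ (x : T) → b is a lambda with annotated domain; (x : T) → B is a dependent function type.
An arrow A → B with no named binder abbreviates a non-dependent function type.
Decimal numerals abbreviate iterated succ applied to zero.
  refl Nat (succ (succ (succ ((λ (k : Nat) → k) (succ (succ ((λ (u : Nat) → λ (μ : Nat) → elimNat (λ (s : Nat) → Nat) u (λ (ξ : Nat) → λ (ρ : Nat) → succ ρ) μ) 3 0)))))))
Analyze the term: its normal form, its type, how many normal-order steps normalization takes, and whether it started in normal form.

resulting normal form:
  refl Nat 8
the term's type:
  Eq Nat 8 8
reduction steps (normal order): 4
already normal: no
first redex: a beta-redex


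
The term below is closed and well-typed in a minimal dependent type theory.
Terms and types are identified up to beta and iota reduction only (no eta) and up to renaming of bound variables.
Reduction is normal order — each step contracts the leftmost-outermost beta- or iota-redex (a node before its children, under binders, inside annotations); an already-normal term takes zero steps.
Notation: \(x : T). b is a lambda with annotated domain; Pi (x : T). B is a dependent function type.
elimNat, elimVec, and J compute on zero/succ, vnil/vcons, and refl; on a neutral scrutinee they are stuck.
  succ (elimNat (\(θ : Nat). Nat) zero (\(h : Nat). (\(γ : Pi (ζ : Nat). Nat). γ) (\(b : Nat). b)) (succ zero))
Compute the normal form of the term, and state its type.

resulting normal form:
  succ zero
the term's type:
  Nat
observation: the first redex contracted is an elimNat iota-redex; the normal form is reached in 5 normal-order steps.


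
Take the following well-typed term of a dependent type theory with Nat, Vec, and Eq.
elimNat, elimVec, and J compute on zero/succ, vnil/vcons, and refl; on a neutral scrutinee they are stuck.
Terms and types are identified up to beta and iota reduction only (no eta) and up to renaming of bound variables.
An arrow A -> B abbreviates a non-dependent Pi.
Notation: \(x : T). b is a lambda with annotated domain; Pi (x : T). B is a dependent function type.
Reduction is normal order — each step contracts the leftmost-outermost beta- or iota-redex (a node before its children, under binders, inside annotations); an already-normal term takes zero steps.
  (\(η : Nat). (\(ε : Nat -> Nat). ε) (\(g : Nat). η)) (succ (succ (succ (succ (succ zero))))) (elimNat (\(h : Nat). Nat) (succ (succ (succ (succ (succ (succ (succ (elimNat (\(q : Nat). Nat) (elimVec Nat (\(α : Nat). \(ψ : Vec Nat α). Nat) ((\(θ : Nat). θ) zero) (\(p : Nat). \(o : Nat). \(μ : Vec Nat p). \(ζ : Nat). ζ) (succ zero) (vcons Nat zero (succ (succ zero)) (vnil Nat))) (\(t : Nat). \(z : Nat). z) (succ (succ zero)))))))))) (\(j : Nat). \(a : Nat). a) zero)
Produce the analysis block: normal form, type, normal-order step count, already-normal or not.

reduced normal form:
  succ (succ (succ (succ (succ zero))))
inferred type:
  Nat
steps to reach normal form (normal order): 3
term was already normal: no
first redex: a beta-redex


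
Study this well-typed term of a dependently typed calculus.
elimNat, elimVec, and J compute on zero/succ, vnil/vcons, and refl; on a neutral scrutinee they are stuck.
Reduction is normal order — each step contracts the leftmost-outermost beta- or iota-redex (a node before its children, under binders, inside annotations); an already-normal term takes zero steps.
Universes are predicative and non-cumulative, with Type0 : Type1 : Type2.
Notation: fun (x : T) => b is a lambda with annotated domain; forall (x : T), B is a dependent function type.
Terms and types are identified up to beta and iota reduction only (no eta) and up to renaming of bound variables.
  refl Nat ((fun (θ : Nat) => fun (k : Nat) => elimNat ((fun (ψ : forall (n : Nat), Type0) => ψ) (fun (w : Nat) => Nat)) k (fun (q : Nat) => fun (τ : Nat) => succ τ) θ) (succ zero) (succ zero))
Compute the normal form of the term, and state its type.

normal form:
  refl Nat (succ (succ zero))
inferred type:
  Eq Nat (succ (succ zero)) (succ (succ zero))
observation: the term reaches its normal form after 6 normal-order steps.


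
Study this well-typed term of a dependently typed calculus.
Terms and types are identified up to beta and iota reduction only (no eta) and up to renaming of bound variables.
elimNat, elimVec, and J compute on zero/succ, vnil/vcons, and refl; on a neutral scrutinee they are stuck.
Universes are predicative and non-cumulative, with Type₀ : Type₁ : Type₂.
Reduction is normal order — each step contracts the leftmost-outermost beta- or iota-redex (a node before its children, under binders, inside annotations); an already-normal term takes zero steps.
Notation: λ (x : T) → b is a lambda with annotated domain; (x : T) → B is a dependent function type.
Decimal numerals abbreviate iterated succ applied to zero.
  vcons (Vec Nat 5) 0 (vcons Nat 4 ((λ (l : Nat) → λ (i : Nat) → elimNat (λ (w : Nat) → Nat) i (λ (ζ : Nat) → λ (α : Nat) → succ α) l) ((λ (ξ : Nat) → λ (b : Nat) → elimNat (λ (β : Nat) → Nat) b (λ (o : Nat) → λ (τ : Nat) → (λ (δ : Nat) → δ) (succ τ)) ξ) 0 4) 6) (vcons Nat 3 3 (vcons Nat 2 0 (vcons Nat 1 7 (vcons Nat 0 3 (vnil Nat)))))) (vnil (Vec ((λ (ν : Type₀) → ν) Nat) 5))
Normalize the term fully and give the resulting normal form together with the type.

resulting normal form:
  vcons (Vec Nat 5) 0 (vcons Nat 4 10 (vcons Nat 3 3 (vcons Nat 2 0 (vcons Nat 1 7 (vcons Nat 0 3 (vnil Nat)))))) (vnil (Vec Nat 5))
the term's type:
  Vec (Vec Nat 5) 1
observation: 19 normal-order steps separate the term from its normal form.


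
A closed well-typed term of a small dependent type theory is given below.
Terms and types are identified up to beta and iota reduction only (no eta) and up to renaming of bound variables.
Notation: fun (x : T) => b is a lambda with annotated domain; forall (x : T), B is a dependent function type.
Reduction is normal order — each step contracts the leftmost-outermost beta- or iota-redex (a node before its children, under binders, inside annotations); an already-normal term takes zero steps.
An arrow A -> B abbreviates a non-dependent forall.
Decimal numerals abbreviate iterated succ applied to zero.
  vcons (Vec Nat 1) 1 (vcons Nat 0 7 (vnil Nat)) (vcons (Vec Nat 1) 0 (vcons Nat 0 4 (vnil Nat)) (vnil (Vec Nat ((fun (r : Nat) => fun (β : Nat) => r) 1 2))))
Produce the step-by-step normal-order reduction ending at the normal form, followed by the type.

reduction (normal order):
  vcons (Vec Nat 1) 1 (vcons Nat 0 7 (vnil Nat)) (vcons (Vec Nat 1) 0 (vcons Nat 0 4 (vnil Nat)) (vnil (Vec Nat ((fun (r : Nat) => fun (β : Nat) => r) 1 2))))
  ~> vcons (Vec Nat 1) 1 (vcons Nat 0 7 (vnil Nat)) (vcons (Vec Nat 1) 0 (vcons Nat 0 4 (vnil Nat)) (vnil (Vec Nat ((fun (r : Nat) => 1) 2))))
  ~> vcons (Vec Nat 1) 1 (vcons Nat 0 7 (vnil Nat)) (vcons (Vec Nat 1) 0 (vcons Nat 0 4 (vnil Nat)) (vnil (Vec Nat 1)))
the term's type:
  Vec (Vec Nat 1) 2


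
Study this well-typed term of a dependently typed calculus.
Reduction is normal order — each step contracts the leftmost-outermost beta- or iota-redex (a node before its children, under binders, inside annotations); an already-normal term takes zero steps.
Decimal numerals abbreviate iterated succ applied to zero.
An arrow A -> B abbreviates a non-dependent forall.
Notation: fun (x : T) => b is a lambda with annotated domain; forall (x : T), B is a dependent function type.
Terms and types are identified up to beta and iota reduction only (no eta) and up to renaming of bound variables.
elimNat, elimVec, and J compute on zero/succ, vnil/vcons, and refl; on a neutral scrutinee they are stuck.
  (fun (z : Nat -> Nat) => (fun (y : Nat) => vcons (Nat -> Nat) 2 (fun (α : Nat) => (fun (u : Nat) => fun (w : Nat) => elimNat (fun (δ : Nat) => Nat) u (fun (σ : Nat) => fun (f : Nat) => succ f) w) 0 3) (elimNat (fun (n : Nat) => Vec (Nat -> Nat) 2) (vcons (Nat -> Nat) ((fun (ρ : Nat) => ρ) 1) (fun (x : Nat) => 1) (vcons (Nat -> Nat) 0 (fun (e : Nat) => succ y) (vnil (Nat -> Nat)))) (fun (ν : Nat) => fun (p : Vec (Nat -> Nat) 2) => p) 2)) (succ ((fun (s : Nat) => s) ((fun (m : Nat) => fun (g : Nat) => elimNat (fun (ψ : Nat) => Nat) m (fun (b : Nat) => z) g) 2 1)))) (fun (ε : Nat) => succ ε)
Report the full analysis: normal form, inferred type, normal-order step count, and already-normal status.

reduced normal form:
  vcons (Nat -> Nat) 2 (fun (z : Nat) => 3) (vcons (Nat -> Nat) 1 (fun (y : Nat) => 1) (vcons (Nat -> Nat) 0 (fun (α : Nat) => 5) (vnil (Nat -> Nat))))
inferred type:
  Vec (Nat -> Nat) 3
normal-order step count: 29
started in normal form: no
first redex: a beta-redex


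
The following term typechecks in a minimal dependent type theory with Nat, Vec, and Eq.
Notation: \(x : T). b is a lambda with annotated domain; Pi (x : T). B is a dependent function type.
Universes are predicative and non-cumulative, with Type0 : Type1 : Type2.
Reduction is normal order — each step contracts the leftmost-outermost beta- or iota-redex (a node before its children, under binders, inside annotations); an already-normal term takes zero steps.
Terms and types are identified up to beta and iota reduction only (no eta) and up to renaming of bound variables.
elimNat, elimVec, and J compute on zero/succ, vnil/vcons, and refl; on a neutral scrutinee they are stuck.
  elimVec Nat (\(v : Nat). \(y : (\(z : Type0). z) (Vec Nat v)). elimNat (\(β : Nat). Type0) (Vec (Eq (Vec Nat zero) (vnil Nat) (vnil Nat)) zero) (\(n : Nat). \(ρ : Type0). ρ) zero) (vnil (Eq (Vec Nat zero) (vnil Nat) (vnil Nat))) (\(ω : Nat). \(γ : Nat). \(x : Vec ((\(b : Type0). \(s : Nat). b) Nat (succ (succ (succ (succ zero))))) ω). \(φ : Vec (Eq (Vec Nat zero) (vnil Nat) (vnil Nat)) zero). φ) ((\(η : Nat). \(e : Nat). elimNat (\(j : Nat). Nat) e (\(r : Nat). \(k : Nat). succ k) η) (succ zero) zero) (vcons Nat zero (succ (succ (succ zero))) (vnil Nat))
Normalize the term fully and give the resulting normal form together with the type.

resulting normal form:
  vnil (Eq (Vec Nat zero) (vnil Nat) (vnil Nat))
type:
  Vec (Eq (Vec Nat zero) (vnil Nat) (vnil Nat)) zero


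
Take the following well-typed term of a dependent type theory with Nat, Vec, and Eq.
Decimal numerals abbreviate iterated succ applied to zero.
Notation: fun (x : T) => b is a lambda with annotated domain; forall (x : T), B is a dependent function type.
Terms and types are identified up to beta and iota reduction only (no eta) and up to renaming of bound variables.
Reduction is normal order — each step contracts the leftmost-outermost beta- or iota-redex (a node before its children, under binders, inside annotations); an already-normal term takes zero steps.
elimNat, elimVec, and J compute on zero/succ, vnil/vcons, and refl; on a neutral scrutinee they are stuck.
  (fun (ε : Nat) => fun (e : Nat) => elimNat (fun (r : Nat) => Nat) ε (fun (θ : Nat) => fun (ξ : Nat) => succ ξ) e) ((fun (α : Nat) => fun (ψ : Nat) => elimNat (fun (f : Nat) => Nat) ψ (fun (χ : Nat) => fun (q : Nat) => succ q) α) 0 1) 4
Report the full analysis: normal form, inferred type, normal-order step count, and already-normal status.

reduced normal form:
  5
type:
  Nat
steps to reach normal form (normal order): 18
term was already normal: no
first redex: a beta-redex


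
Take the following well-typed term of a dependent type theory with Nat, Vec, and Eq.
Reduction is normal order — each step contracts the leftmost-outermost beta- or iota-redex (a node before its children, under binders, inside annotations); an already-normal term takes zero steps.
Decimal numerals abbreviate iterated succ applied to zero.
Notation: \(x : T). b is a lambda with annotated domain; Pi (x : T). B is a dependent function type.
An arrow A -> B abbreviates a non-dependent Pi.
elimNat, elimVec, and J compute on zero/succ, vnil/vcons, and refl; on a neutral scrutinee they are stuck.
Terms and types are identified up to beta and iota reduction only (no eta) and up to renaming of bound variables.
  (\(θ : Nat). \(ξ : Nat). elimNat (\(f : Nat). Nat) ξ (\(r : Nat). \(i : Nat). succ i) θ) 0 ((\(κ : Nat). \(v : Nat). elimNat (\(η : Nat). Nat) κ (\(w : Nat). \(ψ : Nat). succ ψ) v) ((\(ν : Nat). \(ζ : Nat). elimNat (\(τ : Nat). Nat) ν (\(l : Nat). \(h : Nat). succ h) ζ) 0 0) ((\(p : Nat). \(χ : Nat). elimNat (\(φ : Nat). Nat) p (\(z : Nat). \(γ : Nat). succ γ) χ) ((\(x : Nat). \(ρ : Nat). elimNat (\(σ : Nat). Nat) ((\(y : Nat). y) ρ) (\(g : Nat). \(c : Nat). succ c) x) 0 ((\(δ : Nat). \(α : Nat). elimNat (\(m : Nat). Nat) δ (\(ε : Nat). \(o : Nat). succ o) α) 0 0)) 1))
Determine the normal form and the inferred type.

reduced normal form:
  1
the term's type:
  Nat
observation: the first redex contracted is a beta-redex; the normal form is reached in 25 normal-order steps.


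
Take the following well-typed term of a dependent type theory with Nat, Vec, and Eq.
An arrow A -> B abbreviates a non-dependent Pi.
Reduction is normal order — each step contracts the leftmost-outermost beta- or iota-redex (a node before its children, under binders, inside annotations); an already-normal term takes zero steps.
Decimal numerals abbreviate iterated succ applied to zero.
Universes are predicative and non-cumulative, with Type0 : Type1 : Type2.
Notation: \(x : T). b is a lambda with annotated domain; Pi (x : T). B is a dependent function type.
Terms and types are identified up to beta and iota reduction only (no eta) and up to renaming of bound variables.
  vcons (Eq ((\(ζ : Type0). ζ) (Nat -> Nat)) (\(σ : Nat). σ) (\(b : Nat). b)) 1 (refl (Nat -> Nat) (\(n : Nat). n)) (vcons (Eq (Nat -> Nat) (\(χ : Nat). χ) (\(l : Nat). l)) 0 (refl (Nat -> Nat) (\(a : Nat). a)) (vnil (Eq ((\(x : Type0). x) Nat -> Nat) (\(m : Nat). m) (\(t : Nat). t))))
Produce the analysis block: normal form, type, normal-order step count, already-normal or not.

normal form:
  vcons (Eq (Nat -> Nat) (\(ζ : Nat). ζ) (\(σ : Nat). σ)) 1 (refl (Nat -> Nat) (\(b : Nat). b)) (vcons (Eq (Nat -> Nat) (\(n : Nat). n) (\(χ : Nat). χ)) 0 (refl (Nat -> Nat) (\(l : Nat). l)) (vnil (Eq (Nat -> Nat) (\(a : Nat). a) (\(x : Nat). x))))
type:
  Vec (Eq (Nat -> Nat) (\(ζ : Nat). ζ) (\(σ : Nat). σ)) 2
normal-order step count: 2
started in normal form: no
first redex: a beta-redex


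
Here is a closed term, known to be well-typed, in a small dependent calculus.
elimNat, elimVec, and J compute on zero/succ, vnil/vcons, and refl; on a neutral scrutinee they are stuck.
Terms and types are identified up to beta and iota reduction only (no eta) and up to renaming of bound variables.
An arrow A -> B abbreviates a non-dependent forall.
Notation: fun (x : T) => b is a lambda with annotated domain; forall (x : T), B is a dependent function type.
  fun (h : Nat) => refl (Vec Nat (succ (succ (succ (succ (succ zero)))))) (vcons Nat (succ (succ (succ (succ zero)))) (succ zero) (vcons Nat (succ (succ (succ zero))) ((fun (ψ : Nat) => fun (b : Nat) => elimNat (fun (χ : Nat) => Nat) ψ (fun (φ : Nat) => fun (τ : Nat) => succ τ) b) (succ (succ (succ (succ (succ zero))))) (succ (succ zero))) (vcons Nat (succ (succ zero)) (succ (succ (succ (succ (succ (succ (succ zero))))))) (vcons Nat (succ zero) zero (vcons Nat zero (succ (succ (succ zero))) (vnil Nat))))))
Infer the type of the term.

inferred type:
  Nat -> Eq (Vec Nat (succ (succ (succ (succ (succ zero)))))) (vcons Nat (succ (succ (succ (succ zero)))) (succ zero) (vcons Nat (succ (succ (succ zero))) (succ (succ (succ (succ (succ (succ (succ zero))))))) (vcons Nat (succ (succ zero)) (succ (succ (succ (succ (succ (succ (succ zero))))))) (vcons Nat (succ zero) zero (vcons Nat zero (succ (succ (succ zero))) (vnil Nat)))))) (vcons Nat (succ (succ (succ (succ zero)))) (succ zero) (vcons Nat (succ (succ (succ zero))) (succ (succ (succ (succ (succ (succ (succ zero))))))) (vcons Nat (succ (succ zero)) (succ (succ (succ (succ (succ (succ (succ zero))))))) (vcons Nat (succ zero) zero (vcons Nat zero (succ (succ (succ zero))) (vnil Nat))))))


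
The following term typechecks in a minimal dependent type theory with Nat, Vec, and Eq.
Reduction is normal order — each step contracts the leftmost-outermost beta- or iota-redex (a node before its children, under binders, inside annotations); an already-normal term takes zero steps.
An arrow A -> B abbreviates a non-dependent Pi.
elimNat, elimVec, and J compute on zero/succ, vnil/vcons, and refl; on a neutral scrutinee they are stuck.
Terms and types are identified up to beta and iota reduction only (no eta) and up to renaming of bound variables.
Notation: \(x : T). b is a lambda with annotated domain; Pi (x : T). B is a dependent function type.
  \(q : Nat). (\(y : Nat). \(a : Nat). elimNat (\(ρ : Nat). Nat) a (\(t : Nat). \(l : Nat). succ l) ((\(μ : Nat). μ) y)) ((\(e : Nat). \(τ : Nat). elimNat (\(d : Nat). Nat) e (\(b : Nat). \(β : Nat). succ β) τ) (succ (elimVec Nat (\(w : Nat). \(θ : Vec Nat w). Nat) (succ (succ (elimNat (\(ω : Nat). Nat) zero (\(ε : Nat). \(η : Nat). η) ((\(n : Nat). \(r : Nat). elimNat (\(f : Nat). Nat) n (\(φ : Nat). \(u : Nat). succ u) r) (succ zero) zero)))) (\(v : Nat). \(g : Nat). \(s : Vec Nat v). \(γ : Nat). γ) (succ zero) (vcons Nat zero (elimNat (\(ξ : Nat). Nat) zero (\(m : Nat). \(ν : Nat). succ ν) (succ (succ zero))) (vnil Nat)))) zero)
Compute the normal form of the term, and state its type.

reduced normal form:
  \(q : Nat). \(y : Nat). succ (succ (succ y))
type:
  Nat -> Nat -> Nat
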